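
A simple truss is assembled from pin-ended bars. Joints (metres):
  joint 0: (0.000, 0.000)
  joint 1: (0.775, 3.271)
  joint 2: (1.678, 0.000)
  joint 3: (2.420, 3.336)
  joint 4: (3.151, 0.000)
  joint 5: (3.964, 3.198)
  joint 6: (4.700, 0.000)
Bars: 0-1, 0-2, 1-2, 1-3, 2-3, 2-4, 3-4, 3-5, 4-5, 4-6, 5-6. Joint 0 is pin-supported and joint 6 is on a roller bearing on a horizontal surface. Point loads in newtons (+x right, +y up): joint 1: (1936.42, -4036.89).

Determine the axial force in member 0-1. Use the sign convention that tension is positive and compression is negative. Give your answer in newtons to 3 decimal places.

-2079.589

N=7 nodes, M=11 members, R=3 reactions → 2N=14, M+R=14
member 0 (0-1): L=3.3616, (cx,cy)=(0.2305,0.9731)
member 1 (0-2): L=1.6780, (cx,cy)=(1.0000,0.0000)
member 2 (1-2): L=3.3934, (cx,cy)=(0.2661,-0.9639)
member 3 (1-3): L=1.6463, (cx,cy)=(0.9992,0.0395)
member 4 (2-3): L=3.4175, (cx,cy)=(0.2171,0.9761)
member 5 (2-4): L=1.4730, (cx,cy)=(1.0000,0.0000)
member 6 (3-4): L=3.4152, (cx,cy)=(0.2140,-0.9768)
member 7 (3-5): L=1.5502, (cx,cy)=(0.9960,-0.0890)
member 8 (4-5): L=3.2997, (cx,cy)=(0.2464,0.9692)
member 9 (4-6): L=1.5490, (cx,cy)=(1.0000,0.0000)
member 10 (5-6): L=3.2816, (cx,cy)=(0.2243,-0.9745)
solve A·x = −loads:
  F[0-1] = -2079.5888 N (compression)
  F[0-2] = +2415.8649 N (tension)
  F[1-2] = -2164.0573 N (compression)
  F[1-3] = -1841.4269 N (compression)
  F[2-3] = +2137.0048 N (tension)
  F[2-4] = +1376.0123 N (tension)
  F[3-4] = -1973.8463 N (compression)
  F[3-5] = -957.3191 N (compression)
  F[4-5] = +1989.4293 N (tension)
  F[4-6] = +463.3540 N (tension)
  F[5-6] = -2065.9544 N (compression)
  Rx@0 = -1936.4200 N
  Ry@0 = +2023.5667 N
  Ry@6 = +2013.3233 N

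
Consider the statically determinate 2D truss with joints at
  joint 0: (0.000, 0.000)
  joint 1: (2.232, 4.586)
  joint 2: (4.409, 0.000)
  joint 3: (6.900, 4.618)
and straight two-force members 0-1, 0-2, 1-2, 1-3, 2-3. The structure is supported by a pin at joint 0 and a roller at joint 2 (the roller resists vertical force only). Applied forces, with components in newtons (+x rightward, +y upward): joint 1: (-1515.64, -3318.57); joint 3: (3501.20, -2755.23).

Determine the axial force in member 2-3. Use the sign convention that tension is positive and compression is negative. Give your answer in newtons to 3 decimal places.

-3169.500

N=4 nodes, M=5 members, R=3 reactions → 2N=8, M+R=8
member 0 (0-1): L=5.1003, (cx,cy)=(0.4376,0.8992)
member 1 (0-2): L=4.4090, (cx,cy)=(1.0000,0.0000)
member 2 (1-2): L=5.0765, (cx,cy)=(0.4288,-0.9034)
member 3 (1-3): L=4.6681, (cx,cy)=(1.0000,0.0069)
member 4 (2-3): L=5.2470, (cx,cy)=(0.4747,0.8801)
solve A·x = −loads:
  F[0-1] = +2234.0266 N (tension)
  F[0-2] = +1007.9053 N (tension)
  F[1-2] = -5859.1045 N (compression)
  F[1-3] = +5006.0297 N (tension)
  F[2-3] = -3169.4996 N (compression)
  Rx@0 = -1985.5600 N
  Ry@0 = -2008.7475 N
  Ry@2 = +8082.5475 N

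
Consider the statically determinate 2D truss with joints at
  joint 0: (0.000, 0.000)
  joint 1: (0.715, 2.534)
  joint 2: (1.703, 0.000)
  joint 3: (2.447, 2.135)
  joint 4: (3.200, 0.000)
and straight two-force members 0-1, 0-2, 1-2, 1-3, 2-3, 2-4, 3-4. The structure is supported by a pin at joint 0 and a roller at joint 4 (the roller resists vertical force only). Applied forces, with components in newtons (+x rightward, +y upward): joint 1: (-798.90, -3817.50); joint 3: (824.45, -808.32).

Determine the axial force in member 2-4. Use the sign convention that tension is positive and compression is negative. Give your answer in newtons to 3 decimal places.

N=5 nodes, M=7 members, R=3 reactions → 2N=10, M+R=10
member 0 (0-1): L=2.6329, (cx,cy)=(0.2716,0.9624)
member 1 (0-2): L=1.7030, (cx,cy)=(1.0000,0.0000)
member 2 (1-2): L=2.7198, (cx,cy)=(0.3633,-0.9317)
member 3 (1-3): L=1.7774, (cx,cy)=(0.9745,-0.2245)
member 4 (2-3): L=2.2609, (cx,cy)=(0.3291,0.9443)
member 5 (2-4): L=1.4970, (cx,cy)=(1.0000,0.0000)
member 6 (3-4): L=2.2639, (cx,cy)=(0.3326,-0.9431)
solve A·x = −loads:
  F[0-1] = -3363.7037 N (compression)
  F[0-2] = +938.9953 N (tension)
  F[1-2] = -653.0771 N (compression)
  F[1-3] = +125.9065 N (tension)
  F[2-3] = +644.3500 N (tension)
  F[2-4] = +489.7211 N (tension)
  F[3-4] = -1472.3487 N (compression)
  Rx@0 = -25.5500 N
  Ry@0 = +3237.3013 N
  Ry@4 = +1388.5187 N

489.721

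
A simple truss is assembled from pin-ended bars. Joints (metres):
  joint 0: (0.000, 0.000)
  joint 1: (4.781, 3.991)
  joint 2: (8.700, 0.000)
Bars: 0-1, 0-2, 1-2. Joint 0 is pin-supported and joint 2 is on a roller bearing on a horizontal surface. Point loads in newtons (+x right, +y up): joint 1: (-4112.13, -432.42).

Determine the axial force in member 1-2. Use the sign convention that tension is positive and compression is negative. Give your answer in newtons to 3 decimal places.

2310.746

N=3 nodes, M=3 members, R=3 reactions → 2N=6, M+R=6
member 0 (0-1): L=6.2278, (cx,cy)=(0.7677,0.6408)
member 1 (0-2): L=8.7000, (cx,cy)=(1.0000,0.0000)
member 2 (1-2): L=5.5934, (cx,cy)=(0.7006,-0.7135)
solve A·x = −loads:
  F[0-1] = -3247.6051 N (compression)
  F[0-2] = -1619.0040 N (compression)
  F[1-2] = +2310.7456 N (tension)
  Rx@0 = +4112.1300 N
  Ry@0 = +2081.1684 N
  Ry@2 = -1648.7484 N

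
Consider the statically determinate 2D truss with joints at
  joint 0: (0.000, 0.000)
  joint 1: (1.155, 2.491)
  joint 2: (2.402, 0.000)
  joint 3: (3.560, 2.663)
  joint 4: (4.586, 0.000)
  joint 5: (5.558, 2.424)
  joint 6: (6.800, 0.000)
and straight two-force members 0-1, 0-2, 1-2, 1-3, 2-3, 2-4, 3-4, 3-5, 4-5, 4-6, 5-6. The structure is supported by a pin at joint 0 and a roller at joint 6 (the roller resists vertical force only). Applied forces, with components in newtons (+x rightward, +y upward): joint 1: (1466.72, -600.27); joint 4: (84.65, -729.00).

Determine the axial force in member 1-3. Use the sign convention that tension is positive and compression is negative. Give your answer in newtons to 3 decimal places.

N=7 nodes, M=11 members, R=3 reactions → 2N=14, M+R=14
member 0 (0-1): L=2.7457, (cx,cy)=(0.4207,0.9072)
member 1 (0-2): L=2.4020, (cx,cy)=(1.0000,0.0000)
member 2 (1-2): L=2.7857, (cx,cy)=(0.4476,-0.8942)
member 3 (1-3): L=2.4111, (cx,cy)=(0.9975,0.0713)
member 4 (2-3): L=2.9039, (cx,cy)=(0.3988,0.9170)
member 5 (2-4): L=2.1840, (cx,cy)=(1.0000,0.0000)
member 6 (3-4): L=2.8538, (cx,cy)=(0.3595,-0.9331)
member 7 (3-5): L=2.0122, (cx,cy)=(0.9929,-0.1188)
member 8 (4-5): L=2.6116, (cx,cy)=(0.3722,0.9282)
member 9 (4-6): L=2.2140, (cx,cy)=(1.0000,0.0000)
member 10 (5-6): L=2.7237, (cx,cy)=(0.4560,-0.8900)
solve A·x = −loads:
  F[0-1] = -218.6588 N (compression)
  F[0-2] = +1643.3491 N (tension)
  F[1-2] = -554.2624 N (compression)
  F[1-3] = -1313.9340 N (compression)
  F[2-3] = +540.4601 N (tension)
  F[2-4] = +1179.7138 N (tension)
  F[3-4] = -304.3444 N (compression)
  F[3-5] = -992.6729 N (compression)
  F[4-5] = +1091.4021 N (tension)
  F[4-6] = +579.4452 N (tension)
  F[5-6] = -1270.7032 N (compression)
  Rx@0 = -1551.3700 N
  Ry@0 = +198.3722 N
  Ry@6 = +1130.8978 N

-1313.934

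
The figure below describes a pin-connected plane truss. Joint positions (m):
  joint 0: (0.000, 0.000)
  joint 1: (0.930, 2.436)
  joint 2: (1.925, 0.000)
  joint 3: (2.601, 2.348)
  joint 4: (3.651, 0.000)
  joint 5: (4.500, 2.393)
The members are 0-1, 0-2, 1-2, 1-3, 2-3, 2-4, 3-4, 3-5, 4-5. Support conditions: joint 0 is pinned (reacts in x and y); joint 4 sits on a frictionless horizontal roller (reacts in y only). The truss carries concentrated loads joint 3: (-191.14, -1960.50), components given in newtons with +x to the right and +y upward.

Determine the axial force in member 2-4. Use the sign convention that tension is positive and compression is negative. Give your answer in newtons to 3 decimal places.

N=6 nodes, M=9 members, R=3 reactions → 2N=12, M+R=12
member 0 (0-1): L=2.6075, (cx,cy)=(0.3567,0.9342)
member 1 (0-2): L=1.9250, (cx,cy)=(1.0000,0.0000)
member 2 (1-2): L=2.6314, (cx,cy)=(0.3781,-0.9258)
member 3 (1-3): L=1.6733, (cx,cy)=(0.9986,-0.0526)
member 4 (2-3): L=2.4434, (cx,cy)=(0.2767,0.9610)
member 5 (2-4): L=1.7260, (cx,cy)=(1.0000,0.0000)
member 6 (3-4): L=2.5721, (cx,cy)=(0.4082,-0.9129)
member 7 (3-5): L=1.8995, (cx,cy)=(0.9997,0.0237)
member 8 (4-5): L=2.5391, (cx,cy)=(0.3344,0.9424)
solve A·x = −loads:
  F[0-1] = -735.0948 N (compression)
  F[0-2] = +71.0426 N (tension)
  F[1-2] = +773.3786 N (tension)
  F[1-3] = -555.3886 N (compression)
  F[2-3] = -745.0392 N (compression)
  F[2-4] = +569.6074 N (tension)
  F[3-4] = -1395.3112 N (compression)
  F[3-5] = -0.0000 N (tension)
  F[4-5] = +0.0000 N (tension)
  Rx@0 = +191.1400 N
  Ry@0 = +686.7493 N
  Ry@4 = +1273.7507 N

569.607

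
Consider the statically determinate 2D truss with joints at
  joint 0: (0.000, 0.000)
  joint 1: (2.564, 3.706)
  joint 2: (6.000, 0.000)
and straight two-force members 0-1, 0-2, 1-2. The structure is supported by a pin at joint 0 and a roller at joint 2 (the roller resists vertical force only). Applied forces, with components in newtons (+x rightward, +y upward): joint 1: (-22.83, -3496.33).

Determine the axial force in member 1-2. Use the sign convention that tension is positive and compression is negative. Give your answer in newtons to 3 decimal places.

N=3 nodes, M=3 members, R=3 reactions → 2N=6, M+R=6
member 0 (0-1): L=4.5065, (cx,cy)=(0.5690,0.8224)
member 1 (0-2): L=6.0000, (cx,cy)=(1.0000,0.0000)
member 2 (1-2): L=5.0538, (cx,cy)=(0.6799,-0.7333)
solve A·x = −loads:
  F[0-1] = -2451.8625 N (compression)
  F[0-2] = +1372.1721 N (tension)
  F[1-2] = -2018.2288 N (compression)
  Rx@0 = +22.8300 N
  Ry@0 = +2016.3330 N
  Ry@2 = +1479.9970 N

-2018.229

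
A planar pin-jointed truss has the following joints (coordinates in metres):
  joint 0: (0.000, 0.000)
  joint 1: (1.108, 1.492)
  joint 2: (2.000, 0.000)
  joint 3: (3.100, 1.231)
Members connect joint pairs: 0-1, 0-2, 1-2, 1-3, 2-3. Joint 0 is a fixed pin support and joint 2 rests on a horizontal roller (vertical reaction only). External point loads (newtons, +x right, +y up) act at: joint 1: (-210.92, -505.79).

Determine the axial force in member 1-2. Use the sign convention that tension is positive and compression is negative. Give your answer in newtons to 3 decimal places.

N=4 nodes, M=5 members, R=3 reactions → 2N=8, M+R=8
member 0 (0-1): L=1.8584, (cx,cy)=(0.5962,0.8028)
member 1 (0-2): L=2.0000, (cx,cy)=(1.0000,0.0000)
member 2 (1-2): L=1.7383, (cx,cy)=(0.5131,-0.8583)
member 3 (1-3): L=2.0090, (cx,cy)=(0.9915,-0.1299)
member 4 (2-3): L=1.6509, (cx,cy)=(0.6663,0.7457)
solve A·x = −loads:
  F[0-1] = -476.9723 N (compression)
  F[0-2] = +73.4533 N (tension)
  F[1-2] = -143.1443 N (compression)
  F[1-3] = +0.0000 N (tension)
  F[2-3] = -0.0000 N (compression)
  Rx@0 = +210.9200 N
  Ry@0 = +382.9287 N
  Ry@2 = +122.8613 N

-143.144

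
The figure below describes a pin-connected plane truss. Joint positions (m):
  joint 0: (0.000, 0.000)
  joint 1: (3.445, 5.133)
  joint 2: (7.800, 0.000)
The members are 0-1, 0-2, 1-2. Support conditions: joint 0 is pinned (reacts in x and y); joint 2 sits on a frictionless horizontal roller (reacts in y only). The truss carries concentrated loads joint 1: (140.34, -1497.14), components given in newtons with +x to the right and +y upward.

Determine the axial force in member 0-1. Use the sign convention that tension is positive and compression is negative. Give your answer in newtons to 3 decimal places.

-895.487

N=3 nodes, M=3 members, R=3 reactions → 2N=6, M+R=6
member 0 (0-1): L=6.1819, (cx,cy)=(0.5573,0.8303)
member 1 (0-2): L=7.8000, (cx,cy)=(1.0000,0.0000)
member 2 (1-2): L=6.7315, (cx,cy)=(0.6470,-0.7625)
solve A·x = −loads:
  F[0-1] = -895.4866 N (compression)
  F[0-2] = +639.3708 N (tension)
  F[1-2] = -988.2788 N (compression)
  Rx@0 = -140.3400 N
  Ry@0 = +743.5487 N
  Ry@2 = +753.5913 N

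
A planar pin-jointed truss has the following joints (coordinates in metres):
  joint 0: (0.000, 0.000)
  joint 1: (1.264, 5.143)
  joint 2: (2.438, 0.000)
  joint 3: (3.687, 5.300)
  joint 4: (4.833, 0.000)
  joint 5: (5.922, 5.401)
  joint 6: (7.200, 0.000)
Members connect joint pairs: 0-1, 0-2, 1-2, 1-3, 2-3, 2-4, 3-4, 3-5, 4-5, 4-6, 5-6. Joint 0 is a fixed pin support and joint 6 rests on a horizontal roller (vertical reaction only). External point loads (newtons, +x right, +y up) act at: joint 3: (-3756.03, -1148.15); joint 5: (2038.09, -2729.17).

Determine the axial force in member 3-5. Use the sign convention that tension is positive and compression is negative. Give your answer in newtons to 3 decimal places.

1907.931

N=7 nodes, M=11 members, R=3 reactions → 2N=14, M+R=14
member 0 (0-1): L=5.2960, (cx,cy)=(0.2387,0.9711)
member 1 (0-2): L=2.4380, (cx,cy)=(1.0000,0.0000)
member 2 (1-2): L=5.2753, (cx,cy)=(0.2225,-0.9749)
member 3 (1-3): L=2.4281, (cx,cy)=(0.9979,0.0647)
member 4 (2-3): L=5.4452, (cx,cy)=(0.2294,0.9733)
member 5 (2-4): L=2.3950, (cx,cy)=(1.0000,0.0000)
member 6 (3-4): L=5.4225, (cx,cy)=(0.2113,-0.9774)
member 7 (3-5): L=2.2373, (cx,cy)=(0.9990,0.0451)
member 8 (4-5): L=5.5097, (cx,cy)=(0.1977,0.9803)
member 9 (4-6): L=2.3670, (cx,cy)=(1.0000,0.0000)
member 10 (5-6): L=5.5501, (cx,cy)=(0.2303,-0.9731)
solve A·x = −loads:
  F[0-1] = -2348.5032 N (compression)
  F[0-2] = -1157.4264 N (compression)
  F[1-2] = +2268.4926 N (tension)
  F[1-3] = -1067.5936 N (compression)
  F[2-3] = -2272.1852 N (compression)
  F[2-4] = -131.3933 N (compression)
  F[3-4] = +1246.7780 N (tension)
  F[3-5] = +1907.9315 N (tension)
  F[4-5] = -1243.1401 N (compression)
  F[4-6] = +377.8124 N (tension)
  F[5-6] = -1640.7767 N (compression)
  Rx@0 = +1717.9400 N
  Ry@0 = +2280.6340 N
  Ry@6 = +1596.6860 N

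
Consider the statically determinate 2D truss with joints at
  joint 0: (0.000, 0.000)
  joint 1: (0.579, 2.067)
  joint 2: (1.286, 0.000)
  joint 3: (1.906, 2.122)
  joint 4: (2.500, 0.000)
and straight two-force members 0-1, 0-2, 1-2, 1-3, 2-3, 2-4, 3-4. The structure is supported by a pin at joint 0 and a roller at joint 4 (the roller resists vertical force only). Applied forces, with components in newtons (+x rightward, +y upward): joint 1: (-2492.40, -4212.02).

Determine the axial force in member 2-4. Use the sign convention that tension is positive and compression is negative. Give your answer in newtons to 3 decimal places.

-303.778

N=5 nodes, M=7 members, R=3 reactions → 2N=10, M+R=10
member 0 (0-1): L=2.1466, (cx,cy)=(0.2697,0.9629)
member 1 (0-2): L=1.2860, (cx,cy)=(1.0000,0.0000)
member 2 (1-2): L=2.1846, (cx,cy)=(0.3236,-0.9462)
member 3 (1-3): L=1.3281, (cx,cy)=(0.9991,0.0414)
member 4 (2-3): L=2.2107, (cx,cy)=(0.2805,0.9599)
member 5 (2-4): L=1.2140, (cx,cy)=(1.0000,0.0000)
member 6 (3-4): L=2.2036, (cx,cy)=(0.2696,-0.9630)
solve A·x = −loads:
  F[0-1] = -5501.1320 N (compression)
  F[0-2] = -1008.5598 N (compression)
  F[1-2] = +1174.4673 N (tension)
  F[1-3] = +629.0022 N (tension)
  F[2-3] = -1157.7218 N (compression)
  F[2-4] = -303.7777 N (compression)
  F[3-4] = +1126.9281 N (tension)
  Rx@0 = +2492.4000 N
  Ry@0 = +5297.2325 N
  Ry@4 = -1085.2125 N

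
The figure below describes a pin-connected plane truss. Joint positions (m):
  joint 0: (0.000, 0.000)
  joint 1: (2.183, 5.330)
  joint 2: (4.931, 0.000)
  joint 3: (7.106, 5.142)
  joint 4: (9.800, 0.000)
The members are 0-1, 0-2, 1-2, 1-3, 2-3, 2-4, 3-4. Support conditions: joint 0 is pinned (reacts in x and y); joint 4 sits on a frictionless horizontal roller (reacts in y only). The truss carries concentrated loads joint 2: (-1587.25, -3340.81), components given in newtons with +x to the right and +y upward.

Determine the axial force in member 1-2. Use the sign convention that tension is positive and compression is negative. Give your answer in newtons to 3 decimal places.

N=5 nodes, M=7 members, R=3 reactions → 2N=10, M+R=10
member 0 (0-1): L=5.7597, (cx,cy)=(0.3790,0.9254)
member 1 (0-2): L=4.9310, (cx,cy)=(1.0000,0.0000)
member 2 (1-2): L=5.9967, (cx,cy)=(0.4583,-0.8888)
member 3 (1-3): L=4.9266, (cx,cy)=(0.9993,-0.0382)
member 4 (2-3): L=5.5831, (cx,cy)=(0.3896,0.9210)
member 5 (2-4): L=4.8690, (cx,cy)=(1.0000,0.0000)
member 6 (3-4): L=5.8050, (cx,cy)=(0.4641,-0.8858)
solve A·x = −loads:
  F[0-1] = -1793.6584 N (compression)
  F[0-2] = -907.4330 N (compression)
  F[1-2] = +1934.7579 N (tension)
  F[1-3] = -1567.5656 N (compression)
  F[2-3] = +1760.2167 N (tension)
  F[2-4] = +880.6964 N (tension)
  F[3-4] = -1897.7081 N (compression)
  Rx@0 = +1587.2500 N
  Ry@0 = +1659.8371 N
  Ry@4 = +1680.9729 N

1934.758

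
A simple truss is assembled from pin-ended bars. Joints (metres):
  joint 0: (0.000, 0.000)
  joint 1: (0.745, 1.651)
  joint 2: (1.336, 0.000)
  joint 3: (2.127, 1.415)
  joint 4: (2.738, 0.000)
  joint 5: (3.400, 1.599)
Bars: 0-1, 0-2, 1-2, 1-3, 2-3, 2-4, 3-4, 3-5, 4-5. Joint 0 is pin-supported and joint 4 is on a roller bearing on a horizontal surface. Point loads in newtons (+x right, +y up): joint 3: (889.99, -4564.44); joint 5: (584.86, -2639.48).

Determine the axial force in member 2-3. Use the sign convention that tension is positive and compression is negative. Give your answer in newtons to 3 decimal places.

N=6 nodes, M=9 members, R=3 reactions → 2N=12, M+R=12
member 0 (0-1): L=1.8113, (cx,cy)=(0.4113,0.9115)
member 1 (0-2): L=1.3360, (cx,cy)=(1.0000,0.0000)
member 2 (1-2): L=1.7536, (cx,cy)=(0.3370,-0.9415)
member 3 (1-3): L=1.4020, (cx,cy)=(0.9857,-0.1683)
member 4 (2-3): L=1.6211, (cx,cy)=(0.4879,0.8729)
member 5 (2-4): L=1.4020, (cx,cy)=(1.0000,0.0000)
member 6 (3-4): L=1.5413, (cx,cy)=(0.3964,-0.9181)
member 7 (3-5): L=1.2862, (cx,cy)=(0.9897,0.1431)
member 8 (4-5): L=1.7306, (cx,cy)=(0.3825,0.9239)
solve A·x = −loads:
  F[0-1] = +461.9943 N (tension)
  F[0-2] = +1284.8291 N (tension)
  F[1-2] = -513.1047 N (compression)
  F[1-3] = +368.2028 N (tension)
  F[2-3] = +553.4434 N (tension)
  F[2-4] = +841.8509 N (tension)
  F[3-4] = -5149.5410 N (compression)
  F[3-5] = +1802.9522 N (tension)
  F[4-5] = -3135.8953 N (compression)
  Rx@0 = -1474.8500 N
  Ry@0 = -421.1066 N
  Ry@4 = +7625.0266 N

553.443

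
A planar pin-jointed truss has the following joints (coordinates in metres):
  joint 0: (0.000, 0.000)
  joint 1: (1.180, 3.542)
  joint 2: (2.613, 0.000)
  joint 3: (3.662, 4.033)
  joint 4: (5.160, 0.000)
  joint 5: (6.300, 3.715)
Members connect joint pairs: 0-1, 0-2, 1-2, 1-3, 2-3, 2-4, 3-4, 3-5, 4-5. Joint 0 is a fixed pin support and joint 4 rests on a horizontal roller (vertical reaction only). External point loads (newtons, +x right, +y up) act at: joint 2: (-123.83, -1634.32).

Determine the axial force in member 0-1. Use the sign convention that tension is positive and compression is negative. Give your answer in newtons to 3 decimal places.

N=6 nodes, M=9 members, R=3 reactions → 2N=12, M+R=12
member 0 (0-1): L=3.7334, (cx,cy)=(0.3161,0.9487)
member 1 (0-2): L=2.6130, (cx,cy)=(1.0000,0.0000)
member 2 (1-2): L=3.8209, (cx,cy)=(0.3750,-0.9270)
member 3 (1-3): L=2.5301, (cx,cy)=(0.9810,0.1941)
member 4 (2-3): L=4.1672, (cx,cy)=(0.2517,0.9678)
member 5 (2-4): L=2.5470, (cx,cy)=(1.0000,0.0000)
member 6 (3-4): L=4.3022, (cx,cy)=(0.3482,-0.9374)
member 7 (3-5): L=2.6571, (cx,cy)=(0.9928,-0.1197)
member 8 (4-5): L=3.8860, (cx,cy)=(0.2934,0.9560)
solve A·x = −loads:
  F[0-1] = -850.2968 N (compression)
  F[0-2] = +144.9208 N (tension)
  F[1-2] = +752.6393 N (tension)
  F[1-3] = -561.7013 N (compression)
  F[2-3] = +967.7823 N (tension)
  F[2-4] = +307.4046 N (tension)
  F[3-4] = -882.8586 N (compression)
  F[3-5] = +0.0000 N (tension)
  F[4-5] = -0.0000 N (compression)
  Rx@0 = +123.8300 N
  Ry@0 = +806.7080 N
  Ry@4 = +827.6120 N

-850.297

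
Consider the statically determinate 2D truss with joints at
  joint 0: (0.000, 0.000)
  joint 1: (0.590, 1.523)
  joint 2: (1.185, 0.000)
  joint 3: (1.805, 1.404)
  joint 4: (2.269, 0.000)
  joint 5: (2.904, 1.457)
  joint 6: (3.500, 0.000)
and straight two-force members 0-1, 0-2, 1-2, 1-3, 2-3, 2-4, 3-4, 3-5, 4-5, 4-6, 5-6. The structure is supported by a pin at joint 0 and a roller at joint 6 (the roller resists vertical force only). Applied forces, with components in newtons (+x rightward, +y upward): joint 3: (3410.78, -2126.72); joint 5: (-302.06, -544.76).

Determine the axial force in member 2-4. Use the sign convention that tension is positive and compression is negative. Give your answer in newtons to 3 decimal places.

2954.753

N=7 nodes, M=11 members, R=3 reactions → 2N=14, M+R=14
member 0 (0-1): L=1.6333, (cx,cy)=(0.3612,0.9325)
member 1 (0-2): L=1.1850, (cx,cy)=(1.0000,0.0000)
member 2 (1-2): L=1.6351, (cx,cy)=(0.3639,-0.9314)
member 3 (1-3): L=1.2208, (cx,cy)=(0.9952,-0.0975)
member 4 (2-3): L=1.5348, (cx,cy)=(0.4040,0.9148)
member 5 (2-4): L=1.0840, (cx,cy)=(1.0000,0.0000)
member 6 (3-4): L=1.4787, (cx,cy)=(0.3138,-0.9495)
member 7 (3-5): L=1.1003, (cx,cy)=(0.9988,0.0482)
member 8 (4-5): L=1.5894, (cx,cy)=(0.3995,0.9167)
member 9 (4-6): L=1.2310, (cx,cy)=(1.0000,0.0000)
member 10 (5-6): L=1.5742, (cx,cy)=(0.3786,-0.9256)
solve A·x = −loads:
  F[0-1] = +128.4343 N (tension)
  F[0-2] = +3062.3251 N (tension)
  F[1-2] = -138.7651 N (compression)
  F[1-3] = +97.3540 N (tension)
  F[2-3] = +141.2930 N (tension)
  F[2-4] = +2954.7527 N (tension)
  F[3-4] = -2491.6884 N (compression)
  F[3-5] = -2477.8168 N (compression)
  F[4-5] = +2580.7646 N (tension)
  F[4-6] = +1141.7846 N (tension)
  F[5-6] = -3015.7425 N (compression)
  Rx@0 = -3108.7200 N
  Ry@0 = -119.7618 N
  Ry@6 = +2791.2418 N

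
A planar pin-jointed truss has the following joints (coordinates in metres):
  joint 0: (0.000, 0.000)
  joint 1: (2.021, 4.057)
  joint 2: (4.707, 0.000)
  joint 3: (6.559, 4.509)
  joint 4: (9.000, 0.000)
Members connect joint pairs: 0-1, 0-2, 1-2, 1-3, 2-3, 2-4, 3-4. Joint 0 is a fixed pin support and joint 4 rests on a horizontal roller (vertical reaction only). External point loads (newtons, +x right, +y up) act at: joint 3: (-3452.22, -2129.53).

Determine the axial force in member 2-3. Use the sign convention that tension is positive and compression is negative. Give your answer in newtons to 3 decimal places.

-2223.769

N=5 nodes, M=7 members, R=3 reactions → 2N=10, M+R=10
member 0 (0-1): L=4.5325, (cx,cy)=(0.4459,0.8951)
member 1 (0-2): L=4.7070, (cx,cy)=(1.0000,0.0000)
member 2 (1-2): L=4.8656, (cx,cy)=(0.5520,-0.8338)
member 3 (1-3): L=4.5605, (cx,cy)=(0.9951,0.0991)
member 4 (2-3): L=4.8745, (cx,cy)=(0.3799,0.9250)
member 5 (2-4): L=4.2930, (cx,cy)=(1.0000,0.0000)
member 6 (3-4): L=5.1273, (cx,cy)=(0.4761,-0.8794)
solve A·x = −loads:
  F[0-1] = -2577.5542 N (compression)
  F[0-2] = -2302.9161 N (compression)
  F[1-2] = +2466.9879 N (tension)
  F[1-3] = -2523.6090 N (compression)
  F[2-3] = -2223.7687 N (compression)
  F[2-4] = -96.1502 N (compression)
  F[3-4] = +201.9641 N (tension)
  Rx@0 = +3452.2200 N
  Ry@0 = +2307.1381 N
  Ry@4 = -177.6081 N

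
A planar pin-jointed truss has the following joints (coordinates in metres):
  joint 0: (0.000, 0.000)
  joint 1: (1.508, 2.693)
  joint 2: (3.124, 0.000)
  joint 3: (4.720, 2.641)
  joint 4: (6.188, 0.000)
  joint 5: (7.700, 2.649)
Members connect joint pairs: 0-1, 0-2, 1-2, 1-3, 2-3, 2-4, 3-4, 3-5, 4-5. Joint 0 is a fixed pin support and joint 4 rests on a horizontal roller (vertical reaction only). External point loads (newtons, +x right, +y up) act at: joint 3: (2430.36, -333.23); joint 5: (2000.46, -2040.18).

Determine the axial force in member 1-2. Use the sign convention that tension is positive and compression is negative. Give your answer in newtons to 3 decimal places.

N=6 nodes, M=9 members, R=3 reactions → 2N=12, M+R=12
member 0 (0-1): L=3.0865, (cx,cy)=(0.4886,0.8725)
member 1 (0-2): L=3.1240, (cx,cy)=(1.0000,0.0000)
member 2 (1-2): L=3.1407, (cx,cy)=(0.5145,-0.8575)
member 3 (1-3): L=3.2124, (cx,cy)=(0.9999,-0.0162)
member 4 (2-3): L=3.0858, (cx,cy)=(0.5172,0.8559)
member 5 (2-4): L=3.0640, (cx,cy)=(1.0000,0.0000)
member 6 (3-4): L=3.0216, (cx,cy)=(0.4858,-0.8740)
member 7 (3-5): L=2.9800, (cx,cy)=(1.0000,0.0027)
member 8 (4-5): L=3.0501, (cx,cy)=(0.4957,0.8685)
solve A·x = −loads:
  F[0-1] = +2651.0484 N (tension)
  F[0-2] = +3135.5611 N (tension)
  F[1-2] = -2748.7443 N (compression)
  F[1-3] = +2709.9599 N (tension)
  F[2-3] = +2753.9025 N (tension)
  F[2-4] = +296.8703 N (tension)
  F[3-4] = -3017.9183 N (compression)
  F[3-5] = +3169.8254 N (tension)
  F[4-5] = -2358.9230 N (compression)
  Rx@0 = -4430.8200 N
  Ry@0 = -2313.0850 N
  Ry@4 = +4686.4950 N

-2748.744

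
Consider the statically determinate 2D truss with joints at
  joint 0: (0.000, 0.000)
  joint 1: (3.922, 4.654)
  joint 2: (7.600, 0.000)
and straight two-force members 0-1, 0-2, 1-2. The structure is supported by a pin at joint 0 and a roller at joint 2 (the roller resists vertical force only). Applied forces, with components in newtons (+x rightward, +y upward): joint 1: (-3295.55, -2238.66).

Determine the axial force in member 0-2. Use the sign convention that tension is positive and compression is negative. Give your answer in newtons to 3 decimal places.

N=3 nodes, M=3 members, R=3 reactions → 2N=6, M+R=6
member 0 (0-1): L=6.0862, (cx,cy)=(0.6444,0.7647)
member 1 (0-2): L=7.6000, (cx,cy)=(1.0000,0.0000)
member 2 (1-2): L=5.9319, (cx,cy)=(0.6200,-0.7846)
solve A·x = −loads:
  F[0-1] = -4055.9189 N (compression)
  F[0-2] = -681.8797 N (compression)
  F[1-2] = +1099.7390 N (tension)
  Rx@0 = +3295.5500 N
  Ry@0 = +3101.4844 N
  Ry@2 = -862.8244 N

-681.880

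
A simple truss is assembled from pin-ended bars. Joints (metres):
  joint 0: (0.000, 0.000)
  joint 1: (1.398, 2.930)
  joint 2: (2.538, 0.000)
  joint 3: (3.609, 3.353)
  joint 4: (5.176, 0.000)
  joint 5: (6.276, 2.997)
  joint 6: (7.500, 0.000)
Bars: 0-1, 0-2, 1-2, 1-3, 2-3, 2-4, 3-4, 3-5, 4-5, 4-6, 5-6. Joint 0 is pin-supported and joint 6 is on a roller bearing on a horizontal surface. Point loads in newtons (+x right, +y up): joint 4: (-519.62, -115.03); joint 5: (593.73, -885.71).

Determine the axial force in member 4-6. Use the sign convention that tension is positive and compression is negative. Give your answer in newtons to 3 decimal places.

N=7 nodes, M=11 members, R=3 reactions → 2N=14, M+R=14
member 0 (0-1): L=3.2464, (cx,cy)=(0.4306,0.9025)
member 1 (0-2): L=2.5380, (cx,cy)=(1.0000,0.0000)
member 2 (1-2): L=3.1440, (cx,cy)=(0.3626,-0.9319)
member 3 (1-3): L=2.2511, (cx,cy)=(0.9822,0.1879)
member 4 (2-3): L=3.5199, (cx,cy)=(0.3043,0.9526)
member 5 (2-4): L=2.6380, (cx,cy)=(1.0000,0.0000)
member 6 (3-4): L=3.7011, (cx,cy)=(0.4234,-0.9059)
member 7 (3-5): L=2.6907, (cx,cy)=(0.9912,-0.1323)
member 8 (4-5): L=3.1925, (cx,cy)=(0.3446,0.9388)
member 9 (4-6): L=2.3240, (cx,cy)=(1.0000,0.0000)
member 10 (5-6): L=3.2373, (cx,cy)=(0.3781,-0.9258)
solve A·x = −loads:
  F[0-1] = +63.2252 N (tension)
  F[0-2] = +46.8835 N (tension)
  F[1-2] = -51.7856 N (compression)
  F[1-3] = +46.8383 N (tension)
  F[2-3] = +50.6636 N (tension)
  F[2-4] = +12.6906 N (tension)
  F[3-4] = -76.8291 N (compression)
  F[3-5] = +94.7812 N (tension)
  F[4-5] = +196.6767 N (tension)
  F[4-6] = +432.0155 N (tension)
  F[5-6] = -1142.6215 N (compression)
  Rx@0 = -74.1100 N
  Ry@0 = -57.0627 N
  Ry@6 = +1057.8027 N

432.016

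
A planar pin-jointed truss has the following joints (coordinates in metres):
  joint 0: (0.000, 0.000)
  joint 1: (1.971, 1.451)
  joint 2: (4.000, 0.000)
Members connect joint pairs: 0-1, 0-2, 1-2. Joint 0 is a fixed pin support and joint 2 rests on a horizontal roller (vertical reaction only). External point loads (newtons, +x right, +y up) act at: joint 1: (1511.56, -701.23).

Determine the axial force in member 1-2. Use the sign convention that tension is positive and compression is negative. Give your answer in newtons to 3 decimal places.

-1536.634

N=3 nodes, M=3 members, R=3 reactions → 2N=6, M+R=6
member 0 (0-1): L=2.4475, (cx,cy)=(0.8053,0.5929)
member 1 (0-2): L=4.0000, (cx,cy)=(1.0000,0.0000)
member 2 (1-2): L=2.4944, (cx,cy)=(0.8134,-0.5817)
solve A·x = −loads:
  F[0-1] = +324.9039 N (tension)
  F[0-2] = +1249.9108 N (tension)
  F[1-2] = -1536.6340 N (compression)
  Rx@0 = -1511.5600 N
  Ry@0 = -192.6195 N
  Ry@2 = +893.8495 N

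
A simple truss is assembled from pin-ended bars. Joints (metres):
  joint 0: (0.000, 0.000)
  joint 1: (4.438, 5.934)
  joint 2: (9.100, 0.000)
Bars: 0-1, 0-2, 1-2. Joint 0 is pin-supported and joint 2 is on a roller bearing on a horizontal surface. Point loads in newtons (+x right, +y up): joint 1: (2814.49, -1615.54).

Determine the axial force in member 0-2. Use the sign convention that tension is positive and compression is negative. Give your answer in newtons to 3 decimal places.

2060.882

N=3 nodes, M=3 members, R=3 reactions → 2N=6, M+R=6
member 0 (0-1): L=7.4100, (cx,cy)=(0.5989,0.8008)
member 1 (0-2): L=9.1000, (cx,cy)=(1.0000,0.0000)
member 2 (1-2): L=7.5463, (cx,cy)=(0.6178,-0.7863)
solve A·x = −loads:
  F[0-1] = +1258.2793 N (tension)
  F[0-2] = +2060.8816 N (tension)
  F[1-2] = -3335.9127 N (compression)
  Rx@0 = -2814.4900 N
  Ry@0 = -1007.6413 N
  Ry@2 = +2623.1813 N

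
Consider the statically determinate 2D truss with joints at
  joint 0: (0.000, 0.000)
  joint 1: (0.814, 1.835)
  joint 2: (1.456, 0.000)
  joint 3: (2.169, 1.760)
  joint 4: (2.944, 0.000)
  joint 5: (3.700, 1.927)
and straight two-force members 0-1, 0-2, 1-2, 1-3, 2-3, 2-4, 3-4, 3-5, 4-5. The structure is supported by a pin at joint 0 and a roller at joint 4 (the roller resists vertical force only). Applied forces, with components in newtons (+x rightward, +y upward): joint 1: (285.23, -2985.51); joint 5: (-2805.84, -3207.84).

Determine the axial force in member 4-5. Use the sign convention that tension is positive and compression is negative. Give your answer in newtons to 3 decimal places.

-3256.463

N=6 nodes, M=9 members, R=3 reactions → 2N=12, M+R=12
member 0 (0-1): L=2.0074, (cx,cy)=(0.4055,0.9141)
member 1 (0-2): L=1.4560, (cx,cy)=(1.0000,0.0000)
member 2 (1-2): L=1.9441, (cx,cy)=(0.3302,-0.9439)
member 3 (1-3): L=1.3571, (cx,cy)=(0.9985,-0.0553)
member 4 (2-3): L=1.8989, (cx,cy)=(0.3755,0.9268)
member 5 (2-4): L=1.4880, (cx,cy)=(1.0000,0.0000)
member 6 (3-4): L=1.9231, (cx,cy)=(0.4030,-0.9152)
member 7 (3-5): L=1.5401, (cx,cy)=(0.9941,0.1084)
member 8 (4-5): L=2.0700, (cx,cy)=(0.3652,0.9309)
solve A·x = −loads:
  F[0-1] = -3276.5198 N (compression)
  F[0-2] = -1192.0098 N (compression)
  F[1-2] = +106.8252 N (tension)
  F[1-3] = -1651.6320 N (compression)
  F[2-3] = -108.7921 N (compression)
  F[2-4] = -1115.8838 N (compression)
  F[3-4] = -182.2281 N (compression)
  F[3-5] = -1626.1067 N (compression)
  F[4-5] = -3256.4627 N (compression)
  Rx@0 = +2520.6100 N
  Ry@0 = +2995.0631 N
  Ry@4 = +3198.2869 N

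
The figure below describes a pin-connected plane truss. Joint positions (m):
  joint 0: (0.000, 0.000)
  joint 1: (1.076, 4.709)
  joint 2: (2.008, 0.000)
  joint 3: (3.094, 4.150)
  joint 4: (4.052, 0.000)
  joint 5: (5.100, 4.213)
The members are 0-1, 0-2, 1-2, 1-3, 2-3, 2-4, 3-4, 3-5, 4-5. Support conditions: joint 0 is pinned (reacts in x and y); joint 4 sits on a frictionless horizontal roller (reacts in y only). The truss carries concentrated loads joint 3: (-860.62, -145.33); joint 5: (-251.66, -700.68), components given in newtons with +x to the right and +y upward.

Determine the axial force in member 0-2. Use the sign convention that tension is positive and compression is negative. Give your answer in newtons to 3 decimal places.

N=6 nodes, M=9 members, R=3 reactions → 2N=12, M+R=12
member 0 (0-1): L=4.8304, (cx,cy)=(0.2228,0.9749)
member 1 (0-2): L=2.0080, (cx,cy)=(1.0000,0.0000)
member 2 (1-2): L=4.8003, (cx,cy)=(0.1942,-0.9810)
member 3 (1-3): L=2.0940, (cx,cy)=(0.9637,-0.2670)
member 4 (2-3): L=4.2897, (cx,cy)=(0.2532,0.9674)
member 5 (2-4): L=2.0440, (cx,cy)=(1.0000,0.0000)
member 6 (3-4): L=4.2591, (cx,cy)=(0.2249,-0.9744)
member 7 (3-5): L=2.0070, (cx,cy)=(0.9995,0.0314)
member 8 (4-5): L=4.3414, (cx,cy)=(0.2414,0.9704)
solve A·x = −loads:
  F[0-1] = -1021.9081 N (compression)
  F[0-2] = -884.6425 N (compression)
  F[1-2] = +1142.4725 N (tension)
  F[1-3] = -466.3769 N (compression)
  F[2-3] = -1158.4712 N (compression)
  F[2-4] = -369.5474 N (compression)
  F[3-4] = +870.7658 N (tension)
  F[3-5] = -78.0107 N (compression)
  F[4-5] = -719.5097 N (compression)
  Rx@0 = +1112.2800 N
  Ry@0 = +996.2315 N
  Ry@4 = -150.2215 N

-884.642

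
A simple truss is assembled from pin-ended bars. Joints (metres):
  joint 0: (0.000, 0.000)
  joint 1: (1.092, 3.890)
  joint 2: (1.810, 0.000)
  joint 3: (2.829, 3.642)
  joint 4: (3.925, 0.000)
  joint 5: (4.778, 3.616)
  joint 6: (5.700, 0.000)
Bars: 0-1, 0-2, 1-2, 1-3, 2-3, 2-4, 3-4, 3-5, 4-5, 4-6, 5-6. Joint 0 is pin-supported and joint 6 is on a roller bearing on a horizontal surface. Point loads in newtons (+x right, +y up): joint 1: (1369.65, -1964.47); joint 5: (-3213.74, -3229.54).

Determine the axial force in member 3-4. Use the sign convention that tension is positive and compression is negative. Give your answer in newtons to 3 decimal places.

N=7 nodes, M=11 members, R=3 reactions → 2N=14, M+R=14
member 0 (0-1): L=4.0404, (cx,cy)=(0.2703,0.9628)
member 1 (0-2): L=1.8100, (cx,cy)=(1.0000,0.0000)
member 2 (1-2): L=3.9557, (cx,cy)=(0.1815,-0.9834)
member 3 (1-3): L=1.7546, (cx,cy)=(0.9900,-0.1413)
member 4 (2-3): L=3.7819, (cx,cy)=(0.2694,0.9630)
member 5 (2-4): L=2.1150, (cx,cy)=(1.0000,0.0000)
member 6 (3-4): L=3.8033, (cx,cy)=(0.2882,-0.9576)
member 7 (3-5): L=1.9492, (cx,cy)=(0.9999,-0.0133)
member 8 (4-5): L=3.7152, (cx,cy)=(0.2296,0.9733)
member 9 (4-6): L=1.7750, (cx,cy)=(1.0000,0.0000)
member 10 (5-6): L=3.7317, (cx,cy)=(0.2471,-0.9690)
solve A·x = −loads:
  F[0-1] = -3338.7936 N (compression)
  F[0-2] = -941.7059 N (compression)
  F[1-2] = +1644.3851 N (tension)
  F[1-3] = -2596.5735 N (compression)
  F[2-3] = -1679.1726 N (compression)
  F[2-4] = -190.7915 N (compression)
  F[3-4] = +1352.9884 N (tension)
  F[3-5] = -3413.1400 N (compression)
  F[4-5] = -1331.1544 N (compression)
  F[4-6] = +504.7219 N (tension)
  F[5-6] = -2042.8066 N (compression)
  Rx@0 = +1844.0900 N
  Ry@0 = +3214.5367 N
  Ry@6 = +1979.4733 N

1352.988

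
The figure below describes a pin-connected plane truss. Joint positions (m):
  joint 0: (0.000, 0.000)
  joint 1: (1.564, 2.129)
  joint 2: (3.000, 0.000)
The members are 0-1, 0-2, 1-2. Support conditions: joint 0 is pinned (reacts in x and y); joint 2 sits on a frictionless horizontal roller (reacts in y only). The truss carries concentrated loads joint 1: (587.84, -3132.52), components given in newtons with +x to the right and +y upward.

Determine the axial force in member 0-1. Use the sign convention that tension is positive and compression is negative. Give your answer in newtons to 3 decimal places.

N=3 nodes, M=3 members, R=3 reactions → 2N=6, M+R=6
member 0 (0-1): L=2.6417, (cx,cy)=(0.5920,0.8059)
member 1 (0-2): L=3.0000, (cx,cy)=(1.0000,0.0000)
member 2 (1-2): L=2.5680, (cx,cy)=(0.5592,-0.8290)
solve A·x = −loads:
  F[0-1] = -1342.9052 N (compression)
  F[0-2] = +1382.8886 N (tension)
  F[1-2] = -2473.0420 N (compression)
  Rx@0 = -587.8400 N
  Ry@0 = +1082.2625 N
  Ry@2 = +2050.2575 N

-1342.905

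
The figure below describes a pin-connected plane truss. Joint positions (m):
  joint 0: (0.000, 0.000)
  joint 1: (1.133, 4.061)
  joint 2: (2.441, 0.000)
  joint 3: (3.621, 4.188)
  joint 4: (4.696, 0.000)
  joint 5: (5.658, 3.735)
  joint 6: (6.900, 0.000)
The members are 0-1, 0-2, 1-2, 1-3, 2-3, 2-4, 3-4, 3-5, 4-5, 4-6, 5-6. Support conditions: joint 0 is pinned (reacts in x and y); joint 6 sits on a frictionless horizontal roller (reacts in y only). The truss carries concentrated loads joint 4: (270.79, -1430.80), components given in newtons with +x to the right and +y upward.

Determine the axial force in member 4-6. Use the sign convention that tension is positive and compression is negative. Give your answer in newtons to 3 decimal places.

N=7 nodes, M=11 members, R=3 reactions → 2N=14, M+R=14
member 0 (0-1): L=4.2161, (cx,cy)=(0.2687,0.9632)
member 1 (0-2): L=2.4410, (cx,cy)=(1.0000,0.0000)
member 2 (1-2): L=4.2664, (cx,cy)=(0.3066,-0.9518)
member 3 (1-3): L=2.4912, (cx,cy)=(0.9987,0.0510)
member 4 (2-3): L=4.3511, (cx,cy)=(0.2712,0.9625)
member 5 (2-4): L=2.2550, (cx,cy)=(1.0000,0.0000)
member 6 (3-4): L=4.3238, (cx,cy)=(0.2486,-0.9686)
member 7 (3-5): L=2.0868, (cx,cy)=(0.9762,-0.2171)
member 8 (4-5): L=3.8569, (cx,cy)=(0.2494,0.9684)
member 9 (4-6): L=2.2040, (cx,cy)=(1.0000,0.0000)
member 10 (5-6): L=3.9361, (cx,cy)=(0.3155,-0.9489)
solve A·x = −loads:
  F[0-1] = -474.4804 N (compression)
  F[0-2] = +398.2983 N (tension)
  F[1-2] = +465.6541 N (tension)
  F[1-3] = -270.6195 N (compression)
  F[2-3] = -460.4882 N (compression)
  F[2-4] = +665.9412 N (tension)
  F[3-4] = +596.6247 N (tension)
  F[3-5] = -556.7645 N (compression)
  F[4-5] = +880.7459 N (tension)
  F[4-6] = +323.8090 N (tension)
  F[5-6] = -1026.2003 N (compression)
  Rx@0 = -270.7900 N
  Ry@0 = +457.0266 N
  Ry@6 = +973.7734 N

323.809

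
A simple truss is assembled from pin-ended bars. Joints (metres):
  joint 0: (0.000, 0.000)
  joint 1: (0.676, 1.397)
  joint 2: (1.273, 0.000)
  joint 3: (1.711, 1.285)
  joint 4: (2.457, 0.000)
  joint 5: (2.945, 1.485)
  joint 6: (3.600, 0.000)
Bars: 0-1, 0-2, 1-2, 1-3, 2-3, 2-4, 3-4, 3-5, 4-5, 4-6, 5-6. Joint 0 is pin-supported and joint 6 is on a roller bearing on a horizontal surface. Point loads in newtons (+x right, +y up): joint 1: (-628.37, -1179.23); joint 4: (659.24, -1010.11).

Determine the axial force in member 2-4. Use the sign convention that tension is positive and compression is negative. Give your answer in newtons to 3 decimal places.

N=7 nodes, M=11 members, R=3 reactions → 2N=14, M+R=14
member 0 (0-1): L=1.5520, (cx,cy)=(0.4356,0.9002)
member 1 (0-2): L=1.2730, (cx,cy)=(1.0000,0.0000)
member 2 (1-2): L=1.5192, (cx,cy)=(0.3930,-0.9196)
member 3 (1-3): L=1.0410, (cx,cy)=(0.9942,-0.1076)
member 4 (2-3): L=1.3576, (cx,cy)=(0.3226,0.9465)
member 5 (2-4): L=1.1840, (cx,cy)=(1.0000,0.0000)
member 6 (3-4): L=1.4858, (cx,cy)=(0.5021,-0.8648)
member 7 (3-5): L=1.2501, (cx,cy)=(0.9871,0.1600)
member 8 (4-5): L=1.5631, (cx,cy)=(0.3122,0.9500)
member 9 (4-6): L=1.1430, (cx,cy)=(1.0000,0.0000)
member 10 (5-6): L=1.6230, (cx,cy)=(0.4036,-0.9150)
solve A·x = −loads:
  F[0-1] = -1691.2152 N (compression)
  F[0-2] = +767.5257 N (tension)
  F[1-2] = +404.5898 N (tension)
  F[1-3] = -268.8360 N (compression)
  F[2-3] = -393.0605 N (compression)
  F[2-4] = +1053.3284 N (tension)
  F[3-4] = +295.1254 N (tension)
  F[3-5] = -549.3381 N (compression)
  F[4-5] = +794.5929 N (tension)
  F[4-6] = +294.1946 N (tension)
  F[5-6] = -728.9905 N (compression)
  Rx@0 = -30.8700 N
  Ry@0 = +1522.3492 N
  Ry@6 = +666.9908 N

1053.328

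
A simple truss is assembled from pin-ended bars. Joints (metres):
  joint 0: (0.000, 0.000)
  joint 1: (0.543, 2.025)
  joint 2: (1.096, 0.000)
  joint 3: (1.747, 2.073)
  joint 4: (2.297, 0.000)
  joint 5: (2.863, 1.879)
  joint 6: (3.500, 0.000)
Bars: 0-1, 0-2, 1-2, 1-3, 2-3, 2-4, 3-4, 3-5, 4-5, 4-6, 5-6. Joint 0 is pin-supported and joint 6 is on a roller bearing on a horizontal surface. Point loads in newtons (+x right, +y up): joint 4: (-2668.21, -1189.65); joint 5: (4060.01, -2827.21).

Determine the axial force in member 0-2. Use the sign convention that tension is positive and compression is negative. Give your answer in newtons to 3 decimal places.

N=7 nodes, M=11 members, R=3 reactions → 2N=14, M+R=14
member 0 (0-1): L=2.0965, (cx,cy)=(0.2590,0.9659)
member 1 (0-2): L=1.0960, (cx,cy)=(1.0000,0.0000)
member 2 (1-2): L=2.0992, (cx,cy)=(0.2634,-0.9647)
member 3 (1-3): L=1.2050, (cx,cy)=(0.9992,0.0398)
member 4 (2-3): L=2.1728, (cx,cy)=(0.2996,0.9541)
member 5 (2-4): L=1.2010, (cx,cy)=(1.0000,0.0000)
member 6 (3-4): L=2.1447, (cx,cy)=(0.2564,-0.9666)
member 7 (3-5): L=1.1327, (cx,cy)=(0.9852,-0.1713)
member 8 (4-5): L=1.9624, (cx,cy)=(0.2884,0.9575)
member 9 (4-6): L=1.2030, (cx,cy)=(1.0000,0.0000)
member 10 (5-6): L=1.9840, (cx,cy)=(0.3211,-0.9471)
solve A·x = −loads:
  F[0-1] = +1300.5719 N (tension)
  F[0-2] = +1054.9541 N (tension)
  F[1-2] = -1274.3969 N (compression)
  F[1-3] = +673.1072 N (tension)
  F[2-3] = +1288.5753 N (tension)
  F[2-4] = +333.1555 N (tension)
  F[3-4] = -1562.0974 N (compression)
  F[3-5] = +1481.1183 N (tension)
  F[4-5] = +2819.3221 N (tension)
  F[4-6] = +1787.6184 N (tension)
  F[5-6] = -5567.8247 N (compression)
  Rx@0 = -1391.8000 N
  Ry@0 = -1256.1934 N
  Ry@6 = +5273.0534 N

1054.954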